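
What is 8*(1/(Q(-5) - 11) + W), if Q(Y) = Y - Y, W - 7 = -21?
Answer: -1240/11 ≈ -112.73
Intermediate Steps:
W = -14 (W = 7 - 21 = -14)
Q(Y) = 0
8*(1/(Q(-5) - 11) + W) = 8*(1/(0 - 11) - 14) = 8*(1/(-11) - 14) = 8*(-1/11 - 14) = 8*(-155/11) = -1240/11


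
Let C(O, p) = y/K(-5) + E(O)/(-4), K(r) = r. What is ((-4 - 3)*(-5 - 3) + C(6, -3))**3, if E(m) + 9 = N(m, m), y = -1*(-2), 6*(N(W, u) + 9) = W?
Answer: 1715072373/8000 ≈ 2.1438e+5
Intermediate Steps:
N(W, u) = -9 + W/6
y = 2
E(m) = -18 + m/6 (E(m) = -9 + (-9 + m/6) = -18 + m/6)
C(O, p) = 41/10 - O/24 (C(O, p) = 2/(-5) + (-18 + O/6)/(-4) = 2*(-1/5) + (-18 + O/6)*(-1/4) = -2/5 + (9/2 - O/24) = 41/10 - O/24)
((-4 - 3)*(-5 - 3) + C(6, -3))**3 = ((-4 - 3)*(-5 - 3) + (41/10 - 1/24*6))**3 = (-7*(-8) + (41/10 - 1/4))**3 = (56 + 77/20)**3 = (1197/20)**3 = 1715072373/8000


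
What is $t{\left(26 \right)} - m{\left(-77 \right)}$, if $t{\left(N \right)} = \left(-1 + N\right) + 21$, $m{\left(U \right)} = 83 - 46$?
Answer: $9$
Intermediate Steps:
$m{\left(U \right)} = 37$
$t{\left(N \right)} = 20 + N$
$t{\left(26 \right)} - m{\left(-77 \right)} = \left(20 + 26\right) - 37 = 46 - 37 = 9$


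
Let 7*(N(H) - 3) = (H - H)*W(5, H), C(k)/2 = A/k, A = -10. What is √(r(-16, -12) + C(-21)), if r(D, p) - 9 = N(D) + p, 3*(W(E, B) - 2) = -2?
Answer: 2*√105/21 ≈ 0.97590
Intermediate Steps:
W(E, B) = 4/3 (W(E, B) = 2 + (⅓)*(-2) = 2 - ⅔ = 4/3)
C(k) = -20/k (C(k) = 2*(-10/k) = -20/k)
N(H) = 3 (N(H) = 3 + ((H - H)*(4/3))/7 = 3 + (0*(4/3))/7 = 3 + (⅐)*0 = 3 + 0 = 3)
r(D, p) = 12 + p (r(D, p) = 9 + (3 + p) = 12 + p)
√(r(-16, -12) + C(-21)) = √((12 - 12) - 20/(-21)) = √(0 - 20*(-1/21)) = √(0 + 20/21) = √(20/21) = 2*√105/21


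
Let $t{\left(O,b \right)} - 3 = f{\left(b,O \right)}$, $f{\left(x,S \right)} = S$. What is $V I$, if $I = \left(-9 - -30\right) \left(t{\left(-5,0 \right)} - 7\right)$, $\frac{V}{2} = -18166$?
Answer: $6866748$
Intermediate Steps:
$t{\left(O,b \right)} = 3 + O$
$V = -36332$ ($V = 2 \left(-18166\right) = -36332$)
$I = -189$ ($I = \left(-9 - -30\right) \left(\left(3 - 5\right) - 7\right) = \left(-9 + 30\right) \left(-2 - 7\right) = 21 \left(-9\right) = -189$)
$V I = \left(-36332\right) \left(-189\right) = 6866748$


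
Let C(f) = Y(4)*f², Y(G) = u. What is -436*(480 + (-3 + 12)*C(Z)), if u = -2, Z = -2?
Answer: -177888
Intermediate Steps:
Y(G) = -2
C(f) = -2*f²
-436*(480 + (-3 + 12)*C(Z)) = -436*(480 + (-3 + 12)*(-2*(-2)²)) = -436*(480 + 9*(-2*4)) = -436*(480 + 9*(-8)) = -436*(480 - 72) = -436*408 = -177888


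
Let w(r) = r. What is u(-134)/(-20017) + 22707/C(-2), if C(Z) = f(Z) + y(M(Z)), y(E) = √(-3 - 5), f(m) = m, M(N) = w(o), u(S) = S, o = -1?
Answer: (-454525751*I + 268*√2)/(40034*(I + √2)) ≈ -3784.5 - 5352.1*I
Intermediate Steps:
M(N) = -1
y(E) = 2*I*√2 (y(E) = √(-8) = 2*I*√2)
C(Z) = Z + 2*I*√2
u(-134)/(-20017) + 22707/C(-2) = -134/(-20017) + 22707/(-2 + 2*I*√2) = -134*(-1/20017) + 22707/(-2 + 2*I*√2) = 134/20017 + 22707/(-2 + 2*I*√2)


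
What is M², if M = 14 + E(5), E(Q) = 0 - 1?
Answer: 169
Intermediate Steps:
E(Q) = -1
M = 13 (M = 14 - 1 = 13)
M² = 13² = 169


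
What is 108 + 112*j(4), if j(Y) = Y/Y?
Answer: 220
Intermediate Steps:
j(Y) = 1
108 + 112*j(4) = 108 + 112*1 = 108 + 112 = 220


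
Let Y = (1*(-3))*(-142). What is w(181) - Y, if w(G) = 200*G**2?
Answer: 6551774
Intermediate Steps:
Y = 426 (Y = -3*(-142) = 426)
w(181) - Y = 200*181**2 - 1*426 = 200*32761 - 426 = 6552200 - 426 = 6551774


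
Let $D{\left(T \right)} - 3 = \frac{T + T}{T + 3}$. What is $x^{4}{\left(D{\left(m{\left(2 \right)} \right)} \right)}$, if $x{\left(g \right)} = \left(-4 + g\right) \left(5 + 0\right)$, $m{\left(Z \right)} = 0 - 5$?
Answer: $160000$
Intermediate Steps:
$m{\left(Z \right)} = -5$ ($m{\left(Z \right)} = 0 - 5 = -5$)
$D{\left(T \right)} = 3 + \frac{2 T}{3 + T}$ ($D{\left(T \right)} = 3 + \frac{T + T}{T + 3} = 3 + \frac{2 T}{3 + T}$)
$x{\left(g \right)} = -20 + 5 g$ ($x{\left(g \right)} = \left(-4 + g\right) 5 = -20 + 5 g$)
$x^{4}{\left(D{\left(m{\left(2 \right)} \right)} \right)} = \left(-20 + 5 \frac{9 + 5 \left(-5\right)}{3 - 5}\right)^{4} = \left(-20 + 5 \frac{9 - 25}{-2}\right)^{4} = \left(-20 + 5 \left(\left(- \frac{1}{2}\right) \left(-16\right)\right)\right)^{4} = \left(-20 + 5 \cdot 8\right)^{4} = \left(-20 + 40\right)^{4} = 20^{4} = 160000$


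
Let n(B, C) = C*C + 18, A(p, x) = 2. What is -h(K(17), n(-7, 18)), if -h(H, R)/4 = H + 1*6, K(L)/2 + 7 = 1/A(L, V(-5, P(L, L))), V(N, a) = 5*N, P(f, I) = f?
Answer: -28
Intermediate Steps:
n(B, C) = 18 + C² (n(B, C) = C² + 18 = 18 + C²)
K(L) = -13 (K(L) = -14 + 2/2 = -14 + 2*(½) = -14 + 1 = -13)
h(H, R) = -24 - 4*H (h(H, R) = -4*(H + 1*6) = -4*(H + 6) = -4*(6 + H) = -24 - 4*H)
-h(K(17), n(-7, 18)) = -(-24 - 4*(-13)) = -(-24 + 52) = -1*28 = -28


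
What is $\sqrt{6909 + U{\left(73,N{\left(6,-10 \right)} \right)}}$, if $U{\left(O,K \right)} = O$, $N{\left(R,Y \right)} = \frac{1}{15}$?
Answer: $\sqrt{6982} \approx 83.558$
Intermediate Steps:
$N{\left(R,Y \right)} = \frac{1}{15}$
$\sqrt{6909 + U{\left(73,N{\left(6,-10 \right)} \right)}} = \sqrt{6909 + 73} = \sqrt{6982}$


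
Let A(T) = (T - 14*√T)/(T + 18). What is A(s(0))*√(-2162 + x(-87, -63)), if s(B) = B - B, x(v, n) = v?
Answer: 0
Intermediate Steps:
s(B) = 0
A(T) = (T - 14*√T)/(18 + T)
A(s(0))*√(-2162 + x(-87, -63)) = ((0 - 14*√0)/(18 + 0))*√(-2162 - 87) = ((0 - 14*0)/18)*√(-2249) = ((0 + 0)/18)*(I*√2249) = ((1/18)*0)*(I*√2249) = 0*(I*√2249) = 0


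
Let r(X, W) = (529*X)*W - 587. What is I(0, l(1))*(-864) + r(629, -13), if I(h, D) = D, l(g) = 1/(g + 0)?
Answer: -4327084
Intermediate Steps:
l(g) = 1/g
r(X, W) = -587 + 529*W*X (r(X, W) = 529*W*X - 587 = -587 + 529*W*X)
I(0, l(1))*(-864) + r(629, -13) = -864/1 + (-587 + 529*(-13)*629) = 1*(-864) + (-587 - 4325633) = -864 - 4326220 = -4327084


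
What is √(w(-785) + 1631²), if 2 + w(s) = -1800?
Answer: √2658359 ≈ 1630.4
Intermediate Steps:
w(s) = -1802 (w(s) = -2 - 1800 = -1802)
√(w(-785) + 1631²) = √(-1802 + 1631²) = √(-1802 + 2660161) = √2658359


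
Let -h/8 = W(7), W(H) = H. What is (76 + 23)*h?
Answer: -5544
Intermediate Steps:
h = -56 (h = -8*7 = -56)
(76 + 23)*h = (76 + 23)*(-56) = 99*(-56) = -5544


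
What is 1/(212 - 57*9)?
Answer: -1/301 ≈ -0.0033223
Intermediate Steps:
1/(212 - 57*9) = 1/(212 - 513) = 1/(-301) = -1/301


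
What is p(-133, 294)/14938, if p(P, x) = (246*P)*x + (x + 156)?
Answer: -437211/679 ≈ -643.90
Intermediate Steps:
p(P, x) = 156 + x + 246*P*x (p(P, x) = 246*P*x + (156 + x) = 156 + x + 246*P*x)
p(-133, 294)/14938 = (156 + 294 + 246*(-133)*294)/14938 = (156 + 294 - 9619092)*(1/14938) = -9618642*1/14938 = -437211/679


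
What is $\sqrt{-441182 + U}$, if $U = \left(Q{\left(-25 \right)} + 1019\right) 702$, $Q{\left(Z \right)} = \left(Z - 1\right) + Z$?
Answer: $\sqrt{238354} \approx 488.21$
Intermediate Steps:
$Q{\left(Z \right)} = -1 + 2 Z$ ($Q{\left(Z \right)} = \left(-1 + Z\right) + Z = -1 + 2 Z$)
$U = 679536$ ($U = \left(\left(-1 + 2 \left(-25\right)\right) + 1019\right) 702 = \left(\left(-1 - 50\right) + 1019\right) 702 = \left(-51 + 1019\right) 702 = 968 \cdot 702 = 679536$)
$\sqrt{-441182 + U} = \sqrt{-441182 + 679536} = \sqrt{238354}$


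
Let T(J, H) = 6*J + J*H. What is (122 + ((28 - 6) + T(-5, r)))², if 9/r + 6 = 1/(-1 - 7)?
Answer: 35354916/2401 ≈ 14725.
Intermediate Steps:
r = -72/49 (r = 9/(-6 + 1/(-1 - 7)) = 9/(-6 + 1/(-8)) = 9/(-6 - ⅛) = 9/(-49/8) = 9*(-8/49) = -72/49 ≈ -1.4694)
T(J, H) = 6*J + H*J
(122 + ((28 - 6) + T(-5, r)))² = (122 + ((28 - 6) - 5*(6 - 72/49)))² = (122 + (22 - 5*222/49))² = (122 + (22 - 1110/49))² = (122 - 32/49)² = (5946/49)² = 35354916/2401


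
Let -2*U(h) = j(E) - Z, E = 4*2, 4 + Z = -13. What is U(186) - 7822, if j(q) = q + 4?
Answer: -15673/2 ≈ -7836.5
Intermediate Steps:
Z = -17 (Z = -4 - 13 = -17)
E = 8
j(q) = 4 + q
U(h) = -29/2 (U(h) = -((4 + 8) - 1*(-17))/2 = -(12 + 17)/2 = -½*29 = -29/2)
U(186) - 7822 = -29/2 - 7822 = -15673/2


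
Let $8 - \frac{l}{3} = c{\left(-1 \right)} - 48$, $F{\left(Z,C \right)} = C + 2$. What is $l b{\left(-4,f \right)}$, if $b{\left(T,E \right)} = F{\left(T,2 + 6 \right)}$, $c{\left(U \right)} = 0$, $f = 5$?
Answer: $1680$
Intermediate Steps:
$F{\left(Z,C \right)} = 2 + C$
$l = 168$ ($l = 24 - 3 \left(0 - 48\right) = 24 - -144 = 24 + 144 = 168$)
$b{\left(T,E \right)} = 10$ ($b{\left(T,E \right)} = 2 + \left(2 + 6\right) = 2 + 8 = 10$)
$l b{\left(-4,f \right)} = 168 \cdot 10 = 1680$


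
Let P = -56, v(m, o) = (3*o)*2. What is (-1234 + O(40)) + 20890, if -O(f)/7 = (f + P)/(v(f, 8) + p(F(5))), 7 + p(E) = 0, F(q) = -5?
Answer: 806008/41 ≈ 19659.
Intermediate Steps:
v(m, o) = 6*o
p(E) = -7 (p(E) = -7 + 0 = -7)
O(f) = 392/41 - 7*f/41 (O(f) = -7*(f - 56)/(6*8 - 7) = -7*(-56 + f)/(48 - 7) = -7*(-56 + f)/41 = -7*(-56/41 + f/41) = 392/41 - 7*f/41)
(-1234 + O(40)) + 20890 = (-1234 + (392/41 - 7/41*40)) + 20890 = (-1234 + (392/41 - 280/41)) + 20890 = (-1234 + 112/41) + 20890 = -50482/41 + 20890 = 806008/41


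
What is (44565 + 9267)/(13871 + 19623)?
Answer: 26916/16747 ≈ 1.6072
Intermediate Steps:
(44565 + 9267)/(13871 + 19623) = 53832/33494 = 53832*(1/33494) = 26916/16747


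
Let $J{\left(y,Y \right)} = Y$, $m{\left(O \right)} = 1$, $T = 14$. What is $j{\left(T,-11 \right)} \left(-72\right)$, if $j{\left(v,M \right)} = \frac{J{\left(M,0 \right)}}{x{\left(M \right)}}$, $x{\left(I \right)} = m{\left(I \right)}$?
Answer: $0$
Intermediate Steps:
$x{\left(I \right)} = 1$
$j{\left(v,M \right)} = 0$ ($j{\left(v,M \right)} = \frac{0}{1} = 0 \cdot 1 = 0$)
$j{\left(T,-11 \right)} \left(-72\right) = 0 \left(-72\right) = 0$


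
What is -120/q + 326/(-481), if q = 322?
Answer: -81346/77441 ≈ -1.0504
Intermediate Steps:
-120/q + 326/(-481) = -120/322 + 326/(-481) = -120*1/322 + 326*(-1/481) = -60/161 - 326/481 = -81346/77441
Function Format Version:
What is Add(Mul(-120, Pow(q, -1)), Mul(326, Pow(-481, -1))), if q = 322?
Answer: Rational(-81346, 77441) ≈ -1.0504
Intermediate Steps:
Add(Mul(-120, Pow(q, -1)), Mul(326, Pow(-481, -1))) = Add(Mul(-120, Pow(322, -1)), Mul(326, Pow(-481, -1))) = Add(Mul(-120, Rational(1, 322)), Mul(326, Rational(-1, 481))) = Add(Rational(-60, 161), Rational(-326, 481)) = Rational(-81346, 77441)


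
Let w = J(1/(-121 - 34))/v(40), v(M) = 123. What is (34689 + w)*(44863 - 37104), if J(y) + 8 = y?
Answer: 5131372316896/19065 ≈ 2.6915e+8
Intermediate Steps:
J(y) = -8 + y
w = -1241/19065 (w = (-8 + 1/(-121 - 34))/123 = (-8 + 1/(-155))*(1/123) = (-8 - 1/155)*(1/123) = -1241/155*1/123 = -1241/19065 ≈ -0.065093)
(34689 + w)*(44863 - 37104) = (34689 - 1241/19065)*(44863 - 37104) = (661344544/19065)*7759 = 5131372316896/19065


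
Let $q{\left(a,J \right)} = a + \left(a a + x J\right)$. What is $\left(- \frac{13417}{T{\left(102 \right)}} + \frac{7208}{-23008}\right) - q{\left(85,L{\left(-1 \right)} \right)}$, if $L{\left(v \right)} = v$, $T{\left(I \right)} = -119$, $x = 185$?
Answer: $- \frac{2400008427}{342244} \approx -7012.6$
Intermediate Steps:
$q{\left(a,J \right)} = a + a^{2} + 185 J$ ($q{\left(a,J \right)} = a + \left(a a + 185 J\right) = a + \left(a^{2} + 185 J\right) = a + a^{2} + 185 J$)
$\left(- \frac{13417}{T{\left(102 \right)}} + \frac{7208}{-23008}\right) - q{\left(85,L{\left(-1 \right)} \right)} = \left(- \frac{13417}{-119} + \frac{7208}{-23008}\right) - \left(85 + 85^{2} + 185 \left(-1\right)\right) = \left(\left(-13417\right) \left(- \frac{1}{119}\right) + 7208 \left(- \frac{1}{23008}\right)\right) - \left(85 + 7225 - 185\right) = \left(\frac{13417}{119} - \frac{901}{2876}\right) - 7125 = \frac{38480073}{342244} - 7125 = - \frac{2400008427}{342244}$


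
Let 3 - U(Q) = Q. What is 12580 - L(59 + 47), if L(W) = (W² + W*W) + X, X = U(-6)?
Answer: -9901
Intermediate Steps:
U(Q) = 3 - Q
X = 9 (X = 3 - 1*(-6) = 3 + 6 = 9)
L(W) = 9 + 2*W² (L(W) = (W² + W*W) + 9 = (W² + W²) + 9 = 2*W² + 9 = 9 + 2*W²)
12580 - L(59 + 47) = 12580 - (9 + 2*(59 + 47)²) = 12580 - (9 + 2*106²) = 12580 - (9 + 2*11236) = 12580 - (9 + 22472) = 12580 - 1*22481 = 12580 - 22481 = -9901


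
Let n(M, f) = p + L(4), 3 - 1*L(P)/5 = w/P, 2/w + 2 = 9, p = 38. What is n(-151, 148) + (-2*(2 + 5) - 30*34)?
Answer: -13739/14 ≈ -981.36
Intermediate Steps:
w = 2/7 (w = 2/(-2 + 9) = 2/7 ≈ 0.28571)
L(P) = 15 - 10/(7*P)
n(M, f) = 737/14 (n(M, f) = 38 + (15 - 10/7/4) = 38 + (15 - 10/7*¼) = 38 + (15 - 5/14) = 38 + 205/14 = 737/14)
n(-151, 148) + (-2*(2 + 5) - 30*34) = 737/14 + (-2*(2 + 5) - 30*34) = 737/14 + (-2*7 - 1020) = 737/14 + (-14 - 1020) = 737/14 - 1034 = -13739/14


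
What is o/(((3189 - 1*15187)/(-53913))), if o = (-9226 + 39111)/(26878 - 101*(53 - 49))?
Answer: 1611190005/317635052 ≈ 5.0725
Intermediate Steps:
o = 29885/26474 (o = 29885/(26878 - 101*4) = 29885/(26878 - 404) = 29885/26474 ≈ 1.1288)
o/(((3189 - 1*15187)/(-53913))) = 29885/(26474*(((3189 - 1*15187)/(-53913)))) = 29885/(26474*(((3189 - 15187)*(-1/53913)))) = 29885/(26474*((-11998*(-1/53913)))) = 29885/(26474*(11998/53913)) = (29885/26474)*(53913/11998) = 1611190005/317635052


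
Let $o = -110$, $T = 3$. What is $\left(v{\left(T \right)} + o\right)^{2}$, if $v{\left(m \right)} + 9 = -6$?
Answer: $15625$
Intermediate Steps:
$v{\left(m \right)} = -15$ ($v{\left(m \right)} = -9 - 6 = -15$)
$\left(v{\left(T \right)} + o\right)^{2} = \left(-15 - 110\right)^{2} = \left(-125\right)^{2} = 15625$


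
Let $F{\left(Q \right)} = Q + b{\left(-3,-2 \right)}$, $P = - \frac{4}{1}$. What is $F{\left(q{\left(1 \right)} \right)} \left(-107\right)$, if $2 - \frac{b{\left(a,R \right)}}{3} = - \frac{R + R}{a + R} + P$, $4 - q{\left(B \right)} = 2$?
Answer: $- \frac{11984}{5} \approx -2396.8$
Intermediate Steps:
$q{\left(B \right)} = 2$ ($q{\left(B \right)} = 4 - 2 = 2$)
$P = -4$ ($P = \left(-4\right) 1 = -4$)
$b{\left(a,R \right)} = 18 + \frac{6 R}{R + a}$ ($b{\left(a,R \right)} = 6 - 3 \left(- \frac{R + R}{a + R} - 4\right) = 6 - 3 \left(- \frac{2 R}{R + a} - 4\right) = 6 - 3 \left(-4 - \frac{2 R}{R + a}\right) = 6 + \left(12 + \frac{6 R}{R + a}\right) = 18 + \frac{6 R}{R + a}$)
$F{\left(Q \right)} = \frac{102}{5} + Q$ ($F{\left(Q \right)} = Q + \frac{6 \left(3 \left(-3\right) + 4 \left(-2\right)\right)}{-2 - 3} = Q + \frac{6 \left(-9 - 8\right)}{-5} = Q + 6 \left(- \frac{1}{5}\right) \left(-17\right) = Q + \frac{102}{5} = \frac{102}{5} + Q$)
$F{\left(q{\left(1 \right)} \right)} \left(-107\right) = \left(\frac{102}{5} + 2\right) \left(-107\right) = \frac{112}{5} \left(-107\right) = - \frac{11984}{5}$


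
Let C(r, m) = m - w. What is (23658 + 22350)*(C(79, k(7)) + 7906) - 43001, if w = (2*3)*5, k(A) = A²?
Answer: 364570399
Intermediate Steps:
w = 30 (w = 6*5 = 30)
C(r, m) = -30 + m (C(r, m) = m - 1*30 = m - 30 = -30 + m)
(23658 + 22350)*(C(79, k(7)) + 7906) - 43001 = (23658 + 22350)*((-30 + 7²) + 7906) - 43001 = 46008*((-30 + 49) + 7906) - 43001 = 46008*(19 + 7906) - 43001 = 46008*7925 - 43001 = 364613400 - 43001 = 364570399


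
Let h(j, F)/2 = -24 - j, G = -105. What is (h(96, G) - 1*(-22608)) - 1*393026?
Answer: -370658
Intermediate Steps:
h(j, F) = -48 - 2*j (h(j, F) = 2*(-24 - j) = -48 - 2*j)
(h(96, G) - 1*(-22608)) - 1*393026 = ((-48 - 2*96) - 1*(-22608)) - 1*393026 = ((-48 - 192) + 22608) - 393026 = (-240 + 22608) - 393026 = 22368 - 393026 = -370658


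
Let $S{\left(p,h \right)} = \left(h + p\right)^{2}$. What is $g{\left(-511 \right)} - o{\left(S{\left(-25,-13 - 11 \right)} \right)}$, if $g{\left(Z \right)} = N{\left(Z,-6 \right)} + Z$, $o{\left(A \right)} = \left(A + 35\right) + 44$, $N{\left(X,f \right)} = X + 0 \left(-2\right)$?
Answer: $-3502$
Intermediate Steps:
$N{\left(X,f \right)} = X$ ($N{\left(X,f \right)} = X + 0 = X$)
$o{\left(A \right)} = 79 + A$ ($o{\left(A \right)} = \left(35 + A\right) + 44 = 79 + A$)
$g{\left(Z \right)} = 2 Z$ ($g{\left(Z \right)} = Z + Z = 2 Z$)
$g{\left(-511 \right)} - o{\left(S{\left(-25,-13 - 11 \right)} \right)} = 2 \left(-511\right) - \left(79 + \left(\left(-13 - 11\right) - 25\right)^{2}\right) = -1022 - \left(79 + \left(\left(-13 - 11\right) - 25\right)^{2}\right) = -1022 - \left(79 + \left(-24 - 25\right)^{2}\right) = -1022 - \left(79 + \left(-49\right)^{2}\right) = -1022 - \left(79 + 2401\right) = -1022 - 2480 = -3502$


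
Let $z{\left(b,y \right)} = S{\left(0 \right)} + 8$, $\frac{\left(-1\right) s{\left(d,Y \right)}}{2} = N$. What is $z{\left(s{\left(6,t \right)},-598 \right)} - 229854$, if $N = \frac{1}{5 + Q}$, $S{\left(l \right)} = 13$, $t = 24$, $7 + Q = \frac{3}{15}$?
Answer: $-229833$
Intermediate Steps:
$Q = - \frac{34}{5}$ ($Q = -7 + \frac{3}{15} = -7 + 3 \cdot \frac{1}{15} = -7 + \frac{1}{5} = - \frac{34}{5} \approx -6.8$)
$N = - \frac{5}{9}$ ($N = \frac{1}{5 - \frac{34}{5}} = \frac{1}{- \frac{9}{5}} = - \frac{5}{9} \approx -0.55556$)
$s{\left(d,Y \right)} = \frac{10}{9}$ ($s{\left(d,Y \right)} = \left(-2\right) \left(- \frac{5}{9}\right) = \frac{10}{9}$)
$z{\left(b,y \right)} = 21$ ($z{\left(b,y \right)} = 13 + 8 = 21$)
$z{\left(s{\left(6,t \right)},-598 \right)} - 229854 = 21 - 229854 = -229833$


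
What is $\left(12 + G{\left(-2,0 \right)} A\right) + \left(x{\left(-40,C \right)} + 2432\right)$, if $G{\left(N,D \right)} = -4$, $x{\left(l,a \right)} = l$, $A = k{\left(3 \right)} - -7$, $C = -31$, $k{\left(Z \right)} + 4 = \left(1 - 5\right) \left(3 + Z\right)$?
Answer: $2488$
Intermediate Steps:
$k{\left(Z \right)} = -16 - 4 Z$ ($k{\left(Z \right)} = -4 + \left(1 - 5\right) \left(3 + Z\right) = -4 - 4 \left(3 + Z\right) = -4 - \left(12 + 4 Z\right) = -16 - 4 Z$)
$A = -21$ ($A = \left(-16 - 12\right) - -7 = \left(-16 - 12\right) + 7 = -28 + 7 = -21$)
$\left(12 + G{\left(-2,0 \right)} A\right) + \left(x{\left(-40,C \right)} + 2432\right) = \left(12 - -84\right) + \left(-40 + 2432\right) = \left(12 + 84\right) + 2392 = 96 + 2392 = 2488$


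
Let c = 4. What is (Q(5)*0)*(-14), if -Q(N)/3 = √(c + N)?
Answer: 0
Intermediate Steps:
Q(N) = -3*√(4 + N)
(Q(5)*0)*(-14) = (-3*√(4 + 5)*0)*(-14) = (-3*√9*0)*(-14) = (-3*3*0)*(-14) = -9*0*(-14) = 0*(-14) = 0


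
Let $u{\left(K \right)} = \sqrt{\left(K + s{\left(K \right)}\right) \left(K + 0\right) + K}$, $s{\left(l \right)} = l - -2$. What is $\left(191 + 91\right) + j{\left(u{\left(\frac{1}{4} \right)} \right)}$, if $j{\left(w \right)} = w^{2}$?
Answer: $\frac{2263}{8} \approx 282.88$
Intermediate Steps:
$s{\left(l \right)} = 2 + l$ ($s{\left(l \right)} = l + 2 = 2 + l$)
$u{\left(K \right)} = \sqrt{K + K \left(2 + 2 K\right)}$ ($u{\left(K \right)} = \sqrt{\left(K + \left(2 + K\right)\right) \left(K + 0\right) + K} = \sqrt{\left(2 + 2 K\right) K + K} = \sqrt{K \left(2 + 2 K\right) + K} = \sqrt{K + K \left(2 + 2 K\right)}$)
$\left(191 + 91\right) + j{\left(u{\left(\frac{1}{4} \right)} \right)} = \left(191 + 91\right) + \left(\sqrt{\frac{3 + \frac{2}{4}}{4}}\right)^{2} = 282 + \left(\sqrt{\frac{3 + 2 \cdot \frac{1}{4}}{4}}\right)^{2} = 282 + \left(\sqrt{\frac{3 + \frac{1}{2}}{4}}\right)^{2} = 282 + \left(\sqrt{\frac{1}{4} \cdot \frac{7}{2}}\right)^{2} = 282 + \left(\sqrt{\frac{7}{8}}\right)^{2} = 282 + \left(\frac{\sqrt{14}}{4}\right)^{2} = 282 + \frac{7}{8} = \frac{2263}{8}$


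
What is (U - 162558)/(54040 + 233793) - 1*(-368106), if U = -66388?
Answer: 105952825352/287833 ≈ 3.6811e+5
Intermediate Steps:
(U - 162558)/(54040 + 233793) - 1*(-368106) = (-66388 - 162558)/(54040 + 233793) - 1*(-368106) = -228946/287833 + 368106 = 105952825352/287833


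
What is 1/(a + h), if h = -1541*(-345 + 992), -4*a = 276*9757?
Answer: -1/1670260 ≈ -5.9871e-7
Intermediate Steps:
a = -673233 (a = -69*9757 = -¼*2692932 = -673233)
h = -997027 (h = -1541*647 = -997027)
1/(a + h) = 1/(-673233 - 997027) = 1/(-1670260) = -1/1670260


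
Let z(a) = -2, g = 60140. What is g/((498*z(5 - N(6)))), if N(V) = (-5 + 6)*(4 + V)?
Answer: -15035/249 ≈ -60.382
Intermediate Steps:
N(V) = 4 + V (N(V) = 1*(4 + V) = 4 + V)
g/((498*z(5 - N(6)))) = 60140/((498*(-2))) = 60140/(-996) = 60140*(-1/996) = -15035/249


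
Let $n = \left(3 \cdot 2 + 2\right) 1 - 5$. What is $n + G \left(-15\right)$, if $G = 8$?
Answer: $-117$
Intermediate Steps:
$n = 3$ ($n = \left(6 + 2\right) 1 - 5 = 8 \cdot 1 - 5 = 8 - 5 = 3$)
$n + G \left(-15\right) = 3 + 8 \left(-15\right) = 3 - 120 = -117$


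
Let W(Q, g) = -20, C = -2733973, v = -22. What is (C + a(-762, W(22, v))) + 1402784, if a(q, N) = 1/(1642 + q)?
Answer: -1171446319/880 ≈ -1.3312e+6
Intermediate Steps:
(C + a(-762, W(22, v))) + 1402784 = (-2733973 + 1/(1642 - 762)) + 1402784 = (-2733973 + 1/880) + 1402784 = -2405896239/880 + 1402784 = -1171446319/880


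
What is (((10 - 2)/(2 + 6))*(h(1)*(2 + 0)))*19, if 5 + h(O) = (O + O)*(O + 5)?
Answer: 266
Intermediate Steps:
h(O) = -5 + 2*O*(5 + O) (h(O) = -5 + (O + O)*(O + 5) = -5 + (2*O)*(5 + O) = -5 + 2*O*(5 + O))
(((10 - 2)/(2 + 6))*(h(1)*(2 + 0)))*19 = (((10 - 2)/(2 + 6))*((-5 + 2*1**2 + 10*1)*(2 + 0)))*19 = ((8/8)*((-5 + 2*1 + 10)*2))*19 = ((8*(1/8))*((-5 + 2 + 10)*2))*19 = (1*(7*2))*19 = (1*14)*19 = 14*19 = 266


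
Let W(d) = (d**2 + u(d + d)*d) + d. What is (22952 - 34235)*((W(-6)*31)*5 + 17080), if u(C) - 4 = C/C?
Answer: -192713640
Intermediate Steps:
u(C) = 5 (u(C) = 4 + C/C = 4 + 1 = 5)
W(d) = d**2 + 6*d (W(d) = (d**2 + 5*d) + d = d**2 + 6*d)
(22952 - 34235)*((W(-6)*31)*5 + 17080) = (22952 - 34235)*((-6*(6 - 6)*31)*5 + 17080) = -11283*((-6*0*31)*5 + 17080) = -11283*((0*31)*5 + 17080) = -11283*(0*5 + 17080) = -11283*(0 + 17080) = -11283*17080 = -192713640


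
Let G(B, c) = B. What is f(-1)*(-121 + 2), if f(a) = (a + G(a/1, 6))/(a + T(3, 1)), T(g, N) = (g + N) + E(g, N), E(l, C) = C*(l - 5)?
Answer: 238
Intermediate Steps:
E(l, C) = C*(-5 + l)
T(g, N) = N + g + N*(-5 + g) (T(g, N) = (g + N) + N*(-5 + g) = (N + g) + N*(-5 + g) = N + g + N*(-5 + g))
f(a) = 2*a/(2 + a) (f(a) = (a + a/1)/(a + (1 + 3 + 1*(-5 + 3))) = (a + a*1)/(a + (1 + 3 + 1*(-2))) = (a + a)/(a + (1 + 3 - 2)) = (2*a)/(a + 2) = (2*a)/(2 + a) = 2*a/(2 + a))
f(-1)*(-121 + 2) = (2*(-1)/(2 - 1))*(-121 + 2) = (2*(-1)/1)*(-119) = (2*(-1)*1)*(-119) = -2*(-119) = 238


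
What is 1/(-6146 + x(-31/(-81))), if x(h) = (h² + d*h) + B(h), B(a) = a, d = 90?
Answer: -6561/40094444 ≈ -0.00016364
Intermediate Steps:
x(h) = h² + 91*h (x(h) = (h² + 90*h) + h = h² + 91*h)
1/(-6146 + x(-31/(-81))) = 1/(-6146 + (-31/(-81))*(91 - 31/(-81))) = 1/(-6146 + (-31*(-1/81))*(91 - 31*(-1/81))) = 1/(-6146 + 31*(91 + 31/81)/81) = 1/(-6146 + (31/81)*(7402/81)) = 1/(-6146 + 229462/6561) = 1/(-40094444/6561) = -6561/40094444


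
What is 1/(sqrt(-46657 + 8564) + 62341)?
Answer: 62341/3886438374 - I*sqrt(38093)/3886438374 ≈ 1.6041e-5 - 5.0219e-8*I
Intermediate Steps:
1/(sqrt(-46657 + 8564) + 62341) = 1/(sqrt(-38093) + 62341) = 1/(I*sqrt(38093) + 62341) = 1/(62341 + I*sqrt(38093))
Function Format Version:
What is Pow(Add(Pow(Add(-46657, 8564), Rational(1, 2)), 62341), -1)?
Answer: Add(Rational(62341, 3886438374), Mul(Rational(-1, 3886438374), I, Pow(38093, Rational(1, 2)))) ≈ Add(1.6041e-5, Mul(-5.0219e-8, I))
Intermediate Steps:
Pow(Add(Pow(Add(-46657, 8564), Rational(1, 2)), 62341), -1) = Pow(Add(Pow(-38093, Rational(1, 2)), 62341), -1) = Pow(Add(Mul(I, Pow(38093, Rational(1, 2))), 62341), -1) = Pow(Add(62341, Mul(I, Pow(38093, Rational(1, 2)))), -1)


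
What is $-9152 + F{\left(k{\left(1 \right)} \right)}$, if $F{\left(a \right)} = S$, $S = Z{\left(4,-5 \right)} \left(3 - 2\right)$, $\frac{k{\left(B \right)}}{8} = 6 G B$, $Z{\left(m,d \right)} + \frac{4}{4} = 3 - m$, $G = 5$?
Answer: $-9154$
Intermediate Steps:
$Z{\left(m,d \right)} = 2 - m$ ($Z{\left(m,d \right)} = -1 - \left(-3 + m\right) = 2 - m$)
$k{\left(B \right)} = 240 B$ ($k{\left(B \right)} = 8 \cdot 6 \cdot 5 B = 8 \cdot 30 B = 240 B$)
$S = -2$ ($S = \left(2 - 4\right) \left(3 - 2\right) = \left(2 - 4\right) 1 = \left(-2\right) 1 = -2$)
$F{\left(a \right)} = -2$
$-9152 + F{\left(k{\left(1 \right)} \right)} = -9152 - 2 = -9154$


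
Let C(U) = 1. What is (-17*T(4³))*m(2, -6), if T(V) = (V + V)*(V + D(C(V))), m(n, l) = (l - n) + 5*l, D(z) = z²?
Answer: 5374720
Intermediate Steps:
m(n, l) = -n + 6*l
T(V) = 2*V*(1 + V) (T(V) = (V + V)*(V + 1²) = (2*V)*(V + 1) = (2*V)*(1 + V) = 2*V*(1 + V))
(-17*T(4³))*m(2, -6) = (-34*4³*(1 + 4³))*(-1*2 + 6*(-6)) = (-34*64*(1 + 64))*(-2 - 36) = -34*64*65*(-38) = -17*8320*(-38) = -141440*(-38) = 5374720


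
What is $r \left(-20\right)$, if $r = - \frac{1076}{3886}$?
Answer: $\frac{10760}{1943} \approx 5.5378$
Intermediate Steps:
$r = - \frac{538}{1943}$ ($r = \left(-1076\right) \frac{1}{3886} = - \frac{538}{1943} \approx -0.27689$)
$r \left(-20\right) = \left(- \frac{538}{1943}\right) \left(-20\right) = \frac{10760}{1943}$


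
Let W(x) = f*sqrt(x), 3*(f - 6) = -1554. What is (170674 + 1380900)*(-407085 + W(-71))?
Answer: -631622501790 - 794405888*I*sqrt(71) ≈ -6.3162e+11 - 6.6938e+9*I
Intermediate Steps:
f = -512 (f = 6 + (1/3)*(-1554) = 6 - 518 = -512)
W(x) = -512*sqrt(x)
(170674 + 1380900)*(-407085 + W(-71)) = (170674 + 1380900)*(-407085 - 512*I*sqrt(71)) = 1551574*(-407085 - 512*I*sqrt(71)) = -631622501790 - 794405888*I*sqrt(71)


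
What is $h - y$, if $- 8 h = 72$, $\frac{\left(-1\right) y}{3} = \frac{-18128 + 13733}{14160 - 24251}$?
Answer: $- \frac{77634}{10091} \approx -7.6934$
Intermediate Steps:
$y = - \frac{13185}{10091}$ ($y = - 3 \frac{-18128 + 13733}{14160 - 24251} = - 3 \left(- \frac{4395}{-10091}\right) = - 3 \left(\left(-4395\right) \left(- \frac{1}{10091}\right)\right) = \left(-3\right) \frac{4395}{10091} = - \frac{13185}{10091} \approx -1.3066$)
$h = -9$ ($h = \left(- \frac{1}{8}\right) 72 = -9$)
$h - y = -9 - - \frac{13185}{10091} = -9 + \frac{13185}{10091} = - \frac{77634}{10091}$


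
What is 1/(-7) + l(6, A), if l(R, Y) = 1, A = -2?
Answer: 6/7 ≈ 0.85714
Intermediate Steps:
1/(-7) + l(6, A) = 1/(-7) + 1 = -⅐*1 + 1 = -⅐ + 1 = 6/7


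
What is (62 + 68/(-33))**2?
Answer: 3912484/1089 ≈ 3592.7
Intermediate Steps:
(62 + 68/(-33))**2 = (62 + 68*(-1/33))**2 = (62 - 68/33)**2 = (1978/33)**2 = 3912484/1089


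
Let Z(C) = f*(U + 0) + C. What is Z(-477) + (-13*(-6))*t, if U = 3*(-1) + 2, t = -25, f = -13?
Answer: -2414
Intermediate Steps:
U = -1 (U = -3 + 2 = -1)
Z(C) = 13 + C (Z(C) = -13*(-1 + 0) + C = -13*(-1) + C = 13 + C)
Z(-477) + (-13*(-6))*t = (13 - 477) - 13*(-6)*(-25) = -464 + 78*(-25) = -464 - 1950 = -2414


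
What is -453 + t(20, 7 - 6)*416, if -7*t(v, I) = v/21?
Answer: -74911/147 ≈ -509.60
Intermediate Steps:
t(v, I) = -v/147 (t(v, I) = -v/(7*21) = -v/147)
-453 + t(20, 7 - 6)*416 = -453 - 1/147*20*416 = -453 - 20/147*416 = -453 - 8320/147 = -74911/147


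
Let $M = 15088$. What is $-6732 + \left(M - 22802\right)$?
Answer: $-14446$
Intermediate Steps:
$-6732 + \left(M - 22802\right) = -6732 + \left(15088 - 22802\right) = -6732 - 7714 = -14446$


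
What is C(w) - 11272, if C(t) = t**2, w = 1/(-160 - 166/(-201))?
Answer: -11538199917391/1023616036 ≈ -11272.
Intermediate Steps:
w = -201/31994 (w = 1/(-160 - 166*(-1/201)) = 1/(-160 + 166/201) = 1/(-31994/201) = -201/31994 ≈ -0.0062824)
C(w) - 11272 = (-201/31994)**2 - 11272 = 40401/1023616036 - 11272 = -11538199917391/1023616036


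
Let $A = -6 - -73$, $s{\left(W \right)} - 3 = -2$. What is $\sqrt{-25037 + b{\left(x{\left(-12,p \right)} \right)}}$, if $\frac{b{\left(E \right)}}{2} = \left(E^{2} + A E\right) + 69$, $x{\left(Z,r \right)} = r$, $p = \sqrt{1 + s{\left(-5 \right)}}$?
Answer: $\sqrt{-24895 + 134 \sqrt{2}} \approx 157.18 i$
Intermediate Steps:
$s{\left(W \right)} = 1$ ($s{\left(W \right)} = 3 - 2 = 1$)
$p = \sqrt{2}$ ($p = \sqrt{1 + 1} = \sqrt{2} \approx 1.4142$)
$A = 67$ ($A = -6 + 73 = 67$)
$b{\left(E \right)} = 138 + 2 E^{2} + 134 E$ ($b{\left(E \right)} = 2 \left(\left(E^{2} + 67 E\right) + 69\right) = 2 \left(69 + E^{2} + 67 E\right) = 138 + 2 E^{2} + 134 E$)
$\sqrt{-25037 + b{\left(x{\left(-12,p \right)} \right)}} = \sqrt{-25037 + \left(138 + 2 \left(\sqrt{2}\right)^{2} + 134 \sqrt{2}\right)} = \sqrt{-25037 + \left(138 + 2 \cdot 2 + 134 \sqrt{2}\right)} = \sqrt{-25037 + \left(138 + 4 + 134 \sqrt{2}\right)} = \sqrt{-25037 + \left(142 + 134 \sqrt{2}\right)} = \sqrt{-24895 + 134 \sqrt{2}}$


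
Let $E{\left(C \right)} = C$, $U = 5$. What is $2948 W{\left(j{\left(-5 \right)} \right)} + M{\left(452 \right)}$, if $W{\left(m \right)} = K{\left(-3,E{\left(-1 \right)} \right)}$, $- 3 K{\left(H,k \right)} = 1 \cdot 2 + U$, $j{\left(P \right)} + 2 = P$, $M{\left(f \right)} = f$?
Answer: $- \frac{19280}{3} \approx -6426.7$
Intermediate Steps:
$j{\left(P \right)} = -2 + P$
$K{\left(H,k \right)} = - \frac{7}{3}$ ($K{\left(H,k \right)} = - \frac{1 \cdot 2 + 5}{3} = - \frac{2 + 5}{3} = \left(- \frac{1}{3}\right) 7 = - \frac{7}{3}$)
$W{\left(m \right)} = - \frac{7}{3}$
$2948 W{\left(j{\left(-5 \right)} \right)} + M{\left(452 \right)} = 2948 \left(- \frac{7}{3}\right) + 452 = - \frac{20636}{3} + 452 = - \frac{19280}{3}$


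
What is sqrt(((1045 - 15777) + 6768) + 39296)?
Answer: 2*sqrt(7833) ≈ 177.01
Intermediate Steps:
sqrt(((1045 - 15777) + 6768) + 39296) = sqrt((-14732 + 6768) + 39296) = sqrt(-7964 + 39296) = sqrt(31332) = 2*sqrt(7833)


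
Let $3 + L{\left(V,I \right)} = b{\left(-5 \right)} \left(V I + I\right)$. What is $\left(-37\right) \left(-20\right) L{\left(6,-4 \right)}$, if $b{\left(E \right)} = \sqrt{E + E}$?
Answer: $-2220 - 20720 i \sqrt{10} \approx -2220.0 - 65522.0 i$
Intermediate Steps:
$b{\left(E \right)} = \sqrt{2} \sqrt{E}$ ($b{\left(E \right)} = \sqrt{2 E} = \sqrt{2} \sqrt{E}$)
$L{\left(V,I \right)} = -3 + i \sqrt{10} \left(I + I V\right)$ ($L{\left(V,I \right)} = -3 + \sqrt{2} \sqrt{-5} \left(V I + I\right) = -3 + \sqrt{2} i \sqrt{5} \left(I V + I\right) = -3 + i \sqrt{10} \left(I + I V\right)$)
$\left(-37\right) \left(-20\right) L{\left(6,-4 \right)} = \left(-37\right) \left(-20\right) \left(-3 + i \left(-4\right) \sqrt{10} + i \left(-4\right) 6 \sqrt{10}\right) = 740 \left(-3 - 4 i \sqrt{10} - 24 i \sqrt{10}\right) = 740 \left(-3 - 28 i \sqrt{10}\right) = -2220 - 20720 i \sqrt{10}$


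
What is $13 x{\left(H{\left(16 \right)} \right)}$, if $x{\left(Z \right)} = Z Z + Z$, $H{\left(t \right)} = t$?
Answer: $3536$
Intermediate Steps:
$x{\left(Z \right)} = Z + Z^{2}$ ($x{\left(Z \right)} = Z^{2} + Z = Z + Z^{2}$)
$13 x{\left(H{\left(16 \right)} \right)} = 13 \cdot 16 \left(1 + 16\right) = 13 \cdot 16 \cdot 17 = 13 \cdot 272 = 3536$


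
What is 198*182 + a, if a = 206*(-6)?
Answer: 34800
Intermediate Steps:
a = -1236
198*182 + a = 198*182 - 1236 = 36036 - 1236 = 34800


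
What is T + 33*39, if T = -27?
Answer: 1260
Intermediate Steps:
T + 33*39 = -27 + 33*39 = -27 + 1287 = 1260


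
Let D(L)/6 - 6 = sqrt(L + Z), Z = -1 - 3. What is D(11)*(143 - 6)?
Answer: 4932 + 822*sqrt(7) ≈ 7106.8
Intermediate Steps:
Z = -4
D(L) = 36 + 6*sqrt(-4 + L) (D(L) = 36 + 6*sqrt(L - 4) = 36 + 6*sqrt(-4 + L))
D(11)*(143 - 6) = (36 + 6*sqrt(-4 + 11))*(143 - 6) = (36 + 6*sqrt(7))*137 = 4932 + 822*sqrt(7)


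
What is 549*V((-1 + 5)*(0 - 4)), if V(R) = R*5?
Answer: -43920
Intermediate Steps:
V(R) = 5*R
549*V((-1 + 5)*(0 - 4)) = 549*(5*((-1 + 5)*(0 - 4))) = 549*(5*(4*(-4))) = 549*(5*(-16)) = 549*(-80) = -43920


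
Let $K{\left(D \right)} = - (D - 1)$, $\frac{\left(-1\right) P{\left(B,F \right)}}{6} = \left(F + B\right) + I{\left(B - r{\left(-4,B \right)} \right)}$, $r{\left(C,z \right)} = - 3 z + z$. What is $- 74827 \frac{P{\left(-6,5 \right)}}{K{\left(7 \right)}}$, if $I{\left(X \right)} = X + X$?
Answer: $2768599$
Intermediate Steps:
$r{\left(C,z \right)} = - 2 z$
$I{\left(X \right)} = 2 X$
$P{\left(B,F \right)} = - 42 B - 6 F$ ($P{\left(B,F \right)} = - 6 \left(\left(F + B\right) + 2 \left(B - - 2 B\right)\right) = - 6 \left(\left(B + F\right) + 2 \left(B + 2 B\right)\right) = - 6 \left(\left(B + F\right) + 2 \cdot 3 B\right) = - 6 \left(\left(B + F\right) + 6 B\right) = - 6 \left(F + 7 B\right) = - 42 B - 6 F$)
$K{\left(D \right)} = 1 - D$ ($K{\left(D \right)} = - (-1 + D) = 1 - D$)
$- 74827 \frac{P{\left(-6,5 \right)}}{K{\left(7 \right)}} = - 74827 \frac{\left(-42\right) \left(-6\right) - 30}{1 - 7} = - 74827 \frac{252 - 30}{1 - 7} = - 74827 \frac{222}{-6} = - 74827 \cdot 222 \left(- \frac{1}{6}\right) = \left(-74827\right) \left(-37\right) = 2768599$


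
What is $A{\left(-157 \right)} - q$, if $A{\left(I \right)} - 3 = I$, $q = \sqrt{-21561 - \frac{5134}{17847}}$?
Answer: $-154 - \frac{7 i \sqrt{15572794467}}{5949} \approx -154.0 - 146.84 i$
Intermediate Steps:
$q = \frac{7 i \sqrt{15572794467}}{5949}$ ($q = \sqrt{-21561 - \frac{5134}{17847}} = \sqrt{- \frac{384804301}{17847}} = \frac{7 i \sqrt{15572794467}}{5949} \approx 146.84 i$)
$A{\left(I \right)} = 3 + I$
$A{\left(-157 \right)} - q = \left(3 - 157\right) - \frac{7 i \sqrt{15572794467}}{5949} = -154 - \frac{7 i \sqrt{15572794467}}{5949}$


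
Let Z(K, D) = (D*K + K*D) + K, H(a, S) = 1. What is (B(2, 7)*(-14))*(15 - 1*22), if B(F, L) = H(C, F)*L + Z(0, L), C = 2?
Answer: 686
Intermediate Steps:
Z(K, D) = K + 2*D*K (Z(K, D) = (D*K + D*K) + K = 2*D*K + K = K + 2*D*K)
B(F, L) = L (B(F, L) = 1*L + 0*(1 + 2*L) = L + 0 = L)
(B(2, 7)*(-14))*(15 - 1*22) = (7*(-14))*(15 - 1*22) = -98*(15 - 22) = -98*(-7) = 686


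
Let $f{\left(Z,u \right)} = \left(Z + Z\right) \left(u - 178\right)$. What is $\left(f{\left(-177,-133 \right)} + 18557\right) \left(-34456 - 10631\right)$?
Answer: $-5800487637$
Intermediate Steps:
$f{\left(Z,u \right)} = 2 Z \left(-178 + u\right)$
$\left(f{\left(-177,-133 \right)} + 18557\right) \left(-34456 - 10631\right) = \left(2 \left(-177\right) \left(-178 - 133\right) + 18557\right) \left(-34456 - 10631\right) = \left(2 \left(-177\right) \left(-311\right) + 18557\right) \left(-45087\right) = \left(110094 + 18557\right) \left(-45087\right) = 128651 \left(-45087\right) = -5800487637$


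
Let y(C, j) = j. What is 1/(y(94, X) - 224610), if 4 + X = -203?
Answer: -1/224817 ≈ -4.4481e-6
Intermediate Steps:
X = -207 (X = -4 - 203 = -207)
1/(y(94, X) - 224610) = 1/(-207 - 224610) = 1/(-224817) = -1/224817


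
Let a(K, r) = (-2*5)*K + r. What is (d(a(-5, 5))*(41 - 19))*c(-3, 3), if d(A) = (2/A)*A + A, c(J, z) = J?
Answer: -3762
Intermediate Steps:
a(K, r) = r - 10*K (a(K, r) = -10*K + r = r - 10*K)
d(A) = 2 + A
(d(a(-5, 5))*(41 - 19))*c(-3, 3) = ((2 + (5 - 10*(-5)))*(41 - 19))*(-3) = ((2 + (5 + 50))*22)*(-3) = ((2 + 55)*22)*(-3) = (57*22)*(-3) = 1254*(-3) = -3762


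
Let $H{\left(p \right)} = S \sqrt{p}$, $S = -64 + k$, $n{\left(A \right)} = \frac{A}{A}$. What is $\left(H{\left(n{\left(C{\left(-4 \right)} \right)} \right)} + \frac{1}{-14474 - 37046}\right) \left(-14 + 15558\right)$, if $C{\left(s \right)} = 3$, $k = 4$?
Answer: $- \frac{6006203543}{6440} \approx -9.3264 \cdot 10^{5}$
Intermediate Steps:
$n{\left(A \right)} = 1$
$S = -60$ ($S = -64 + 4 = -60$)
$H{\left(p \right)} = - 60 \sqrt{p}$
$\left(H{\left(n{\left(C{\left(-4 \right)} \right)} \right)} + \frac{1}{-14474 - 37046}\right) \left(-14 + 15558\right) = \left(- 60 \sqrt{1} + \frac{1}{-14474 - 37046}\right) \left(-14 + 15558\right) = \left(\left(-60\right) 1 + \frac{1}{-51520}\right) 15544 = \left(-60 - \frac{1}{51520}\right) 15544 = \left(- \frac{3091201}{51520}\right) 15544 = - \frac{6006203543}{6440}$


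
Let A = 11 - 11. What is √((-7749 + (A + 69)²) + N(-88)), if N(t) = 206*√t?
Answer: 2*√(-747 + 103*I*√22) ≈ 16.888 + 57.212*I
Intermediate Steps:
A = 0
√((-7749 + (A + 69)²) + N(-88)) = √((-7749 + (0 + 69)²) + 206*√(-88)) = √((-7749 + 69²) + 206*(2*I*√22)) = √((-7749 + 4761) + 412*I*√22) = √(-2988 + 412*I*√22)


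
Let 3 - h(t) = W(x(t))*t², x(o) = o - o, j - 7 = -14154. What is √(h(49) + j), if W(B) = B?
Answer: 8*I*√221 ≈ 118.93*I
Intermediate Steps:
j = -14147 (j = 7 - 14154 = -14147)
x(o) = 0
h(t) = 3 (h(t) = 3 - 0*t² = 3 - 1*0 = 3 + 0 = 3)
√(h(49) + j) = √(3 - 14147) = √(-14144) = 8*I*√221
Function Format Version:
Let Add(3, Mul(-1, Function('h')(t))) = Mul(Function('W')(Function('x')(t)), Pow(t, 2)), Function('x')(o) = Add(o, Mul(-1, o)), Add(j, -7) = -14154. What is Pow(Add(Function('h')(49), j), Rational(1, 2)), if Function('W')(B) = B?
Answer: Mul(8, I, Pow(221, Rational(1, 2))) ≈ Mul(118.93, I)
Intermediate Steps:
j = -14147 (j = Add(7, -14154) = -14147)
Function('x')(o) = 0
Function('h')(t) = 3 (Function('h')(t) = Add(3, Mul(-1, Mul(0, Pow(t, 2)))) = Add(3, Mul(-1, 0)) = Add(3, 0) = 3)
Pow(Add(Function('h')(49), j), Rational(1, 2)) = Pow(Add(3, -14147), Rational(1, 2)) = Pow(-14144, Rational(1, 2)) = Mul(8, I, Pow(221, Rational(1, 2)))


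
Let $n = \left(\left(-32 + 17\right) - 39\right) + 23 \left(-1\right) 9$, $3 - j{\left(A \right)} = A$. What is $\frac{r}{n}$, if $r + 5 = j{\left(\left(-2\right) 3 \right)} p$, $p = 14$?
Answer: $- \frac{121}{261} \approx -0.4636$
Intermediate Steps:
$j{\left(A \right)} = 3 - A$
$n = -261$ ($n = \left(-15 - 39\right) - 207 = -54 - 207 = -261$)
$r = 121$ ($r = -5 + \left(3 - \left(-2\right) 3\right) 14 = -5 + \left(3 - -6\right) 14 = -5 + \left(3 + 6\right) 14 = -5 + 9 \cdot 14 = -5 + 126 = 121$)
$\frac{r}{n} = \frac{121}{-261} = 121 \left(- \frac{1}{261}\right) = - \frac{121}{261}$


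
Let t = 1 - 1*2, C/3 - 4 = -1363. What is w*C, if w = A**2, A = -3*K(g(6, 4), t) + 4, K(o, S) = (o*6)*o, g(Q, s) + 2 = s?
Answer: -18852048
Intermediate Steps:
C = -4077 (C = 12 + 3*(-1363) = 12 - 4089 = -4077)
g(Q, s) = -2 + s
t = -1 (t = 1 - 2 = -1)
K(o, S) = 6*o**2 (K(o, S) = (6*o)*o = 6*o**2)
A = -68 (A = -18*(-2 + 4)**2 + 4 = -18*2**2 + 4 = -18*4 + 4 = -3*24 + 4 = -72 + 4 = -68)
w = 4624 (w = (-68)**2 = 4624)
w*C = 4624*(-4077) = -18852048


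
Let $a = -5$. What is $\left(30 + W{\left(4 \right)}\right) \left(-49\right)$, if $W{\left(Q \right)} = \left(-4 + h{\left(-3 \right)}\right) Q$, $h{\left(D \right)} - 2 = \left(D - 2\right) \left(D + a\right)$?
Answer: $-8918$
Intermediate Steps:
$h{\left(D \right)} = 2 + \left(-5 + D\right) \left(-2 + D\right)$ ($h{\left(D \right)} = 2 + \left(D - 2\right) \left(D - 5\right) = 2 + \left(-2 + D\right) \left(-5 + D\right) = 2 + \left(-5 + D\right) \left(-2 + D\right)$)
$W{\left(Q \right)} = 38 Q$ ($W{\left(Q \right)} = \left(-4 + \left(12 + \left(-3\right)^{2} - -21\right)\right) Q = \left(-4 + \left(12 + 9 + 21\right)\right) Q = \left(-4 + 42\right) Q = 38 Q$)
$\left(30 + W{\left(4 \right)}\right) \left(-49\right) = \left(30 + 38 \cdot 4\right) \left(-49\right) = \left(30 + 152\right) \left(-49\right) = 182 \left(-49\right) = -8918$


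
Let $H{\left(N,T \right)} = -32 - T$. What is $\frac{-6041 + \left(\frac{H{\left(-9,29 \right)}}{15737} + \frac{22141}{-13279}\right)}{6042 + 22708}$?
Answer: $- \frac{180392402497}{858276308750} \approx -0.21018$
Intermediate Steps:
$\frac{-6041 + \left(\frac{H{\left(-9,29 \right)}}{15737} + \frac{22141}{-13279}\right)}{6042 + 22708} = \frac{-6041 + \left(\frac{-32 - 29}{15737} + \frac{22141}{-13279}\right)}{6042 + 22708} = \frac{-6041 + \left(\left(-32 - 29\right) \frac{1}{15737} + 22141 \left(- \frac{1}{13279}\right)\right)}{28750} = \left(-6041 - \frac{49891848}{29853089}\right) \frac{1}{28750} = \left(- \frac{180392402497}{29853089}\right) \frac{1}{28750} = - \frac{180392402497}{858276308750}$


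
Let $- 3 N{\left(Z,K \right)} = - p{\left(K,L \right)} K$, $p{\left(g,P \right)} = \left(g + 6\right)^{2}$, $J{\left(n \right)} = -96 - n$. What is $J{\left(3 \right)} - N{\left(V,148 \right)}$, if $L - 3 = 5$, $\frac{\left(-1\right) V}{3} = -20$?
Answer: $- \frac{3510265}{3} \approx -1.1701 \cdot 10^{6}$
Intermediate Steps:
$V = 60$ ($V = \left(-3\right) \left(-20\right) = 60$)
$L = 8$ ($L = 3 + 5 = 8$)
$p{\left(g,P \right)} = \left(6 + g\right)^{2}$
$N{\left(Z,K \right)} = \frac{K \left(6 + K\right)^{2}}{3}$ ($N{\left(Z,K \right)} = - \frac{\left(-1\right) \left(6 + K\right)^{2} K}{3} = - \frac{\left(-1\right) K \left(6 + K\right)^{2}}{3} = \frac{K \left(6 + K\right)^{2}}{3}$)
$J{\left(3 \right)} - N{\left(V,148 \right)} = \left(-96 - 3\right) - \frac{1}{3} \cdot 148 \left(6 + 148\right)^{2} = \left(-96 - 3\right) - \frac{1}{3} \cdot 148 \cdot 154^{2} = -99 - \frac{1}{3} \cdot 148 \cdot 23716 = -99 - \frac{3509968}{3} = - \frac{3510265}{3}$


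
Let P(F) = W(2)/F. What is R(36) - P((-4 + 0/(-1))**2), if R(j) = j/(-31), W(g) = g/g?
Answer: -607/496 ≈ -1.2238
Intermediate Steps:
W(g) = 1
R(j) = -j/31 (R(j) = j*(-1/31) = -j/31)
P(F) = 1/F
R(36) - P((-4 + 0/(-1))**2) = -1/31*36 - 1/((-4 + 0/(-1))**2) = -36/31 - 1/((-4 + 0*(-1))**2) = -36/31 - 1/((-4 + 0)**2) = -36/31 - 1/((-4)**2) = -36/31 - 1/16 = -607/496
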